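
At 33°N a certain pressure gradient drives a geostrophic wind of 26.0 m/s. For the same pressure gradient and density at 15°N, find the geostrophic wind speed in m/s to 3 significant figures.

With the same pressure gradient and density, V_g ∝ 1/f ∝ 1/sin φ.
V₂ = V₁ · sin φ₁ / sin φ₂ = 26.0 × sin 33° / sin 15°
V₂ = 26.0 × 0.5446/0.2588 = 54.7 m/s

54.7 m/s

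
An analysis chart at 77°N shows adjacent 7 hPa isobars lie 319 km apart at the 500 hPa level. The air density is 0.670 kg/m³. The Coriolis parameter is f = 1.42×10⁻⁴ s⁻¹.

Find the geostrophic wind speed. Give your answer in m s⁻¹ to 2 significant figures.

Pressure gradient: |∂P/∂n| = 700 Pa / 319000 m = 2.19×10⁻³ Pa/m
Geostrophic balance (pressure-gradient force = Coriolis force):
V_g = (1/(fρ)) |∂P/∂n| = 2.19×10⁻³ / (1.42×10⁻⁴ × 0.670) = 23.1 m/s

23 m s⁻¹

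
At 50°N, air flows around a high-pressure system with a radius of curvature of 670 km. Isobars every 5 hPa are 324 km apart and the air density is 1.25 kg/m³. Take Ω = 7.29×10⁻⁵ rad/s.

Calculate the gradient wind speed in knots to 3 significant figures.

Coriolis parameter at 50°N:
f = 2Ω sin φ = 2 × 7.29×10⁻⁵ × sin 50° = 1.12×10⁻⁴ s⁻¹
Pressure gradient: |∂P/∂n| = 500 Pa / 324000 m = 1.54×10⁻³ Pa/m
Geostrophic speed: V_g = |∂P/∂n|/(fρ) = 1.54×10⁻³/(1.12×10⁻⁴ × 1.25) = 11.1 m/s
Around a high, pressure-gradient force acts outward with centrifugal, so Coriolis balances both:
fV = (1/ρ)|∂P/∂n| + V²/R  →  V² − fR·V + fR·V_g = 0
With fR = 1.12×10⁻⁴ × 670×10³ m = 74.8 m/s:
V = [fR − √((fR)² − 4 fR V_g)]/2 = [74.8 − √(74.8² − 4×74.8×11.1)]/2 = 13.5 m/s
Supergeostrophic (V > V_g = 11.1 m/s), as expected around a high.
Converting: 13.5 m/s × 1.944 = 26.2 knots

26.2 knots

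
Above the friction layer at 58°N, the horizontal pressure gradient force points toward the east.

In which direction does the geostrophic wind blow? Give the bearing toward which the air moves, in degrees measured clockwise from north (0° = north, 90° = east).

The pressure-gradient force points toward the east (bearing 090°).
Geostrophic balance: in the Northern Hemisphere the Coriolis force deflects motion to the right, so the geostrophic wind blows 90° to the right of the pressure-gradient force (low pressure on the left).
Rotating 090° by 90° clockwise gives 180° — the wind blows toward the south.

180°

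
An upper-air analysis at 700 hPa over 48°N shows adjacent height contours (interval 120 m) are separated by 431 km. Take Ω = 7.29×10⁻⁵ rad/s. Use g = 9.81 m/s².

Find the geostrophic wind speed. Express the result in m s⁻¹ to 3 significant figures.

Coriolis parameter at 48°N:
f = 2Ω sin φ = 2 × 7.29×10⁻⁵ × sin 48° = 1.08×10⁻⁴ s⁻¹
Height gradient: |∂Z/∂n| = 120 m / 431000 m = 2.78×10⁻⁴
On a pressure surface, geostrophic balance gives V_g = (g/f)|∂Z/∂n|:
V_g = 9.81 × 2.78×10⁻⁴ / 1.08×10⁻⁴ = 25.2 m/s

25.2 m s⁻¹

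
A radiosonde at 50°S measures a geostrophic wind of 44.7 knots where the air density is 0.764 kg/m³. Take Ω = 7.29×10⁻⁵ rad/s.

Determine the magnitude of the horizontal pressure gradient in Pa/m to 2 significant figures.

Coriolis parameter at 50°S:
f = 2Ω sin φ = 2 × 7.29×10⁻⁵ × sin 50° = 1.12×10⁻⁴ s⁻¹
Wind speed in SI: 44.7 knots = 23.0 m/s
Geostrophic balance rearranged: |∂P/∂n| = f ρ V_g
|∂P/∂n| = 1.12×10⁻⁴ × 0.764 × 23.0 = 1.96×10⁻³ Pa/m

2.0×10⁻³ Pa/m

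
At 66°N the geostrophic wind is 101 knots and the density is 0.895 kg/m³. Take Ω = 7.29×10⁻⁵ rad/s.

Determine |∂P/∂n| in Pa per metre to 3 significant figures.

Coriolis parameter at 66°N:
f = 2Ω sin φ = 2 × 7.29×10⁻⁵ × sin 66° = 1.33×10⁻⁴ s⁻¹
Wind speed in SI: 101 knots = 52.0 m/s
Geostrophic balance rearranged: |∂P/∂n| = f ρ V_g
|∂P/∂n| = 1.33×10⁻⁴ × 0.895 × 52.0 = 6.19×10⁻³ Pa/m

6.19×10⁻³ Pa/m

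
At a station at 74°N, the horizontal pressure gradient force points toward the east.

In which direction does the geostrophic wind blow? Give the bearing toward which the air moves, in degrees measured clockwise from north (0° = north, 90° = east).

The pressure-gradient force points toward the east (bearing 090°).
Geostrophic balance: in the Northern Hemisphere the Coriolis force deflects motion to the right, so the geostrophic wind blows 90° to the right of the pressure-gradient force (low pressure on the left).
Rotating 090° by 90° clockwise gives 180° — the wind blows toward the south.

180°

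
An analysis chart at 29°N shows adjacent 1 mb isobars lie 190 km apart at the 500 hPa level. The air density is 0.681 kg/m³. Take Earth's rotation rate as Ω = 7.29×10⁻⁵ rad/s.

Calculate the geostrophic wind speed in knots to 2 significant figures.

21 knots

Coriolis parameter at 29°N:
f = 2Ω sin φ = 2 × 7.29×10⁻⁵ × sin 29° = 7.07×10⁻⁵ s⁻¹
Pressure gradient: |∂P/∂n| = 100 Pa / 190000 m = 5.26×10⁻⁴ Pa/m
Geostrophic balance (pressure-gradient force = Coriolis force):
V_g = (1/(fρ)) |∂P/∂n| = 5.26×10⁻⁴ / (7.07×10⁻⁵ × 0.681) = 10.9 m/s
Converting: 10.9 m/s × 1.944 = 21 knots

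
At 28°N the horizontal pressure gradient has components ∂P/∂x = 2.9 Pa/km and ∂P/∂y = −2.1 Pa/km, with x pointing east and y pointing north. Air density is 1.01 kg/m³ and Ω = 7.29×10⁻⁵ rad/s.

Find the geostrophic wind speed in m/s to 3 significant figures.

Coriolis parameter at 28°N:
f = 2Ω sin φ = 2 × 7.29×10⁻⁵ × sin 28° = 6.84×10⁻⁵ s⁻¹
Component geostrophic relations (x east, y north):
u_g = −(1/(fρ)) ∂P/∂y,  v_g = (1/(fρ)) ∂P/∂x
u_g = −(−2.1×10⁻³)/(6.84×10⁻⁵ × 1.01) = 30.4 m/s;  v_g = (2.9×10⁻³)/(6.84×10⁻⁵ × 1.01) = 41.9 m/s
|V_g| = √(u_g² + v_g²) = 51.8 m/s

51.8 m/s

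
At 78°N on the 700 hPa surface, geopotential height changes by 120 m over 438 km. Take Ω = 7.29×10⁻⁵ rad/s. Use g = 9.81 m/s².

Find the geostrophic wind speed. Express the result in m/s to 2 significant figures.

Coriolis parameter at 78°N:
f = 2Ω sin φ = 2 × 7.29×10⁻⁵ × sin 78° = 1.43×10⁻⁴ s⁻¹
Height gradient: |∂Z/∂n| = 120 m / 438000 m = 2.74×10⁻⁴
On a pressure surface, geostrophic balance gives V_g = (g/f)|∂Z/∂n|:
V_g = 9.81 × 2.74×10⁻⁴ / 1.43×10⁻⁴ = 18.8 m/s

19 m/s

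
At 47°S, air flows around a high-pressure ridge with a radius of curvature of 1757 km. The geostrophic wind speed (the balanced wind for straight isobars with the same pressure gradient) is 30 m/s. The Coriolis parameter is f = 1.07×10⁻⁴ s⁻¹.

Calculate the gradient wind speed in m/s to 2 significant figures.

37 m/s

Around a high, pressure-gradient force acts outward with centrifugal, so Coriolis balances both:
fV = (1/ρ)|∂P/∂n| + V²/R  →  V² − fR·V + fR·V_g = 0
With fR = 1.07×10⁻⁴ × 1757×10³ m = 188 m/s:
V = [fR − √((fR)² − 4 fR V_g)]/2 = [188 − √(188² − 4×188×30)]/2 = 37.5 m/s
Supergeostrophic (V > V_g = 30 m/s), as expected around a high.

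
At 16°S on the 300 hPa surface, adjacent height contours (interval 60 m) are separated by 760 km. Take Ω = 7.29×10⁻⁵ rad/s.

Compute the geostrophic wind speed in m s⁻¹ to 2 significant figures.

Coriolis parameter at 16°S:
f = 2Ω sin φ = 2 × 7.29×10⁻⁵ × sin 16° = 4.02×10⁻⁵ s⁻¹
Height gradient: |∂Z/∂n| = 60 m / 760000 m = 7.89×10⁻⁵
On a pressure surface, geostrophic balance gives V_g = (g/f)|∂Z/∂n|:
V_g = 9.81 × 7.89×10⁻⁵ / 4.02×10⁻⁵ = 19.3 m/s

19 m s⁻¹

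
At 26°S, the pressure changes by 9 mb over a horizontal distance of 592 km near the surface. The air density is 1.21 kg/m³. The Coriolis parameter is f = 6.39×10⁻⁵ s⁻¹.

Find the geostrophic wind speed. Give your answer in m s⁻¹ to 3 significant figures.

19.7 m s⁻¹

Pressure gradient: |∂P/∂n| = 900 Pa / 592000 m = 1.52×10⁻³ Pa/m
Geostrophic balance (pressure-gradient force = Coriolis force):
V_g = (1/(fρ)) |∂P/∂n| = 1.52×10⁻³ / (6.39×10⁻⁵ × 1.21) = 19.7 m/s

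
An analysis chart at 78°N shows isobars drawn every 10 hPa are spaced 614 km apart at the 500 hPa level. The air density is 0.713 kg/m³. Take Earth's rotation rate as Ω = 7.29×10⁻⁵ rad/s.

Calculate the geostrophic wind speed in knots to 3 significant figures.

Coriolis parameter at 78°N:
f = 2Ω sin φ = 2 × 7.29×10⁻⁵ × sin 78° = 1.43×10⁻⁴ s⁻¹
Pressure gradient: |∂P/∂n| = 1000 Pa / 614000 m = 1.63×10⁻³ Pa/m
Geostrophic balance (pressure-gradient force = Coriolis force):
V_g = (1/(fρ)) |∂P/∂n| = 1.63×10⁻³ / (1.43×10⁻⁴ × 0.713) = 16.0 m/s
Converting: 16.0 m/s × 1.944 = 31.1 knots

31.1 knots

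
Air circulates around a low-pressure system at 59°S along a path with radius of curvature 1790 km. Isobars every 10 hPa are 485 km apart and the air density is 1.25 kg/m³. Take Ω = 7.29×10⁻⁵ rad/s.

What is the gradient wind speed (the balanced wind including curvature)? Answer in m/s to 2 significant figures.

Coriolis parameter at 59°S:
f = 2Ω sin φ = 2 × 7.29×10⁻⁵ × sin 59° = 1.25×10⁻⁴ s⁻¹
Pressure gradient: |∂P/∂n| = 1000 Pa / 485000 m = 2.06×10⁻³ Pa/m
Geostrophic speed: V_g = |∂P/∂n|/(fρ) = 2.06×10⁻³/(1.25×10⁻⁴ × 1.25) = 13.2 m/s
Around a low, centrifugal force acts outward with Coriolis, so pressure-gradient force balances both:
(1/ρ)|∂P/∂n| = fV + V²/R  →  V² + fR·V − fR·V_g = 0
With fR = 1.25×10⁻⁴ × 1790×10³ m = 224 m/s:
V = [−fR + √((fR)² + 4 fR V_g)]/2 = [−224 + √(224² + 4×224×13.2)]/2 = 12.5 m/s
Subgeostrophic (V < V_g = 13.2 m/s), as expected around a low.

13 m/s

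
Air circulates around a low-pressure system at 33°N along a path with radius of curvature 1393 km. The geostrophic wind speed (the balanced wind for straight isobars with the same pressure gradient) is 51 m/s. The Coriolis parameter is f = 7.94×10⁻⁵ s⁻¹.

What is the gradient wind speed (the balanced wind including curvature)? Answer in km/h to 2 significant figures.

Around a low, centrifugal force acts outward with Coriolis, so pressure-gradient force balances both:
(1/ρ)|∂P/∂n| = fV + V²/R  →  V² + fR·V − fR·V_g = 0
With fR = 7.94×10⁻⁵ × 1393×10³ m = 111 m/s:
V = [−fR + √((fR)² + 4 fR V_g)]/2 = [−111 + √(111² + 4×111×51)]/2 = 38 m/s
Subgeostrophic (V < V_g = 51 m/s), as expected around a low.
Converting: 38 m/s × 3.6 = 140 km/h

140 km/h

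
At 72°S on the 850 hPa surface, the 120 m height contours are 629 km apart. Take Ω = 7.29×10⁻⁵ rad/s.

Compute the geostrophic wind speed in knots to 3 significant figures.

26.2 knots

Coriolis parameter at 72°S:
f = 2Ω sin φ = 2 × 7.29×10⁻⁵ × sin 72° = 1.39×10⁻⁴ s⁻¹
Height gradient: |∂Z/∂n| = 120 m / 629000 m = 1.91×10⁻⁴
On a pressure surface, geostrophic balance gives V_g = (g/f)|∂Z/∂n|:
V_g = 9.81 × 1.91×10⁻⁴ / 1.39×10⁻⁴ = 13.5 m/s
Converting: 13.5 m/s × 1.944 = 26.2 knots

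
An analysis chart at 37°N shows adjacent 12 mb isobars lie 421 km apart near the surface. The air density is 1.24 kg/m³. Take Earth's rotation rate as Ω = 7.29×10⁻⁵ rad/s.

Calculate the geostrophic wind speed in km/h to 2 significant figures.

Coriolis parameter at 37°N:
f = 2Ω sin φ = 2 × 7.29×10⁻⁵ × sin 37° = 8.77×10⁻⁵ s⁻¹
Pressure gradient: |∂P/∂n| = 1200 Pa / 421000 m = 2.85×10⁻³ Pa/m
Geostrophic balance (pressure-gradient force = Coriolis force):
V_g = (1/(fρ)) |∂P/∂n| = 2.85×10⁻³ / (8.77×10⁻⁵ × 1.24) = 26.2 m/s
Converting: 26.2 m/s × 3.6 = 94 km/h

94 km/h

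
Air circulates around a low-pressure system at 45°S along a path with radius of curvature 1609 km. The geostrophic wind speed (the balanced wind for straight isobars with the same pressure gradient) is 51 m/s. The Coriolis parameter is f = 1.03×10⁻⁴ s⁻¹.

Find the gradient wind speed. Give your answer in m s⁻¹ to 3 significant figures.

Around a low, centrifugal force acts outward with Coriolis, so pressure-gradient force balances both:
(1/ρ)|∂P/∂n| = fV + V²/R  →  V² + fR·V − fR·V_g = 0
With fR = 1.03×10⁻⁴ × 1609×10³ m = 166 m/s:
V = [−fR + √((fR)² + 4 fR V_g)]/2 = [−166 + √(166² + 4×166×51)]/2 = 40.9 m/s
Subgeostrophic (V < V_g = 51 m/s), as expected around a low.

40.9 m s⁻¹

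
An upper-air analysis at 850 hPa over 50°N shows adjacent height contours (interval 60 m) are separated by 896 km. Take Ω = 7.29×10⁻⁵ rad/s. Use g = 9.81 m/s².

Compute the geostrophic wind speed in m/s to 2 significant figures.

Coriolis parameter at 50°N:
f = 2Ω sin φ = 2 × 7.29×10⁻⁵ × sin 50° = 1.12×10⁻⁴ s⁻¹
Height gradient: |∂Z/∂n| = 60 m / 896000 m = 6.70×10⁻⁵
On a pressure surface, geostrophic balance gives V_g = (g/f)|∂Z/∂n|:
V_g = 9.81 × 6.70×10⁻⁵ / 1.12×10⁻⁴ = 5.88 m/s

5.9 m/s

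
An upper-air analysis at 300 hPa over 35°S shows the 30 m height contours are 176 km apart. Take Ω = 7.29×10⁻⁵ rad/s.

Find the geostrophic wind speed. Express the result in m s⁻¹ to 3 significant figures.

Coriolis parameter at 35°S:
f = 2Ω sin φ = 2 × 7.29×10⁻⁵ × sin 35° = 8.36×10⁻⁵ s⁻¹
Height gradient: |∂Z/∂n| = 30 m / 176000 m = 1.70×10⁻⁴
On a pressure surface, geostrophic balance gives V_g = (g/f)|∂Z/∂n|:
V_g = 9.81 × 1.70×10⁻⁴ / 8.36×10⁻⁵ = 20.0 m/s

20.0 m s⁻¹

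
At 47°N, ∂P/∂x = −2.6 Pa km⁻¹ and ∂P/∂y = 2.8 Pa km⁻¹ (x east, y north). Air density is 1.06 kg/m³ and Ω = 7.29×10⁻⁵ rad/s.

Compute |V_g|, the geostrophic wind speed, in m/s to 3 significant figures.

33.8 m/s

Coriolis parameter at 47°N:
f = 2Ω sin φ = 2 × 7.29×10⁻⁵ × sin 47° = 1.07×10⁻⁴ s⁻¹
Component geostrophic relations (x east, y north):
u_g = −(1/(fρ)) ∂P/∂y,  v_g = (1/(fρ)) ∂P/∂x
u_g = −(2.8×10⁻³)/(1.07×10⁻⁴ × 1.06) = −24.8 m/s;  v_g = (−2.6×10⁻³)/(1.07×10⁻⁴ × 1.06) = −23.0 m/s
|V_g| = √(u_g² + v_g²) = 33.8 m/s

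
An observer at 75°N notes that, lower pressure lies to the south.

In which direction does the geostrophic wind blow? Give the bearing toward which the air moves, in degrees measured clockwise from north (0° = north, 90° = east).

270°

The pressure-gradient force points toward the south (bearing 180°).
Geostrophic balance: in the Northern Hemisphere the Coriolis force deflects motion to the right, so the geostrophic wind blows 90° to the right of the pressure-gradient force (low pressure on the left).
Rotating 180° by 90° clockwise gives 270° — the wind blows toward the west.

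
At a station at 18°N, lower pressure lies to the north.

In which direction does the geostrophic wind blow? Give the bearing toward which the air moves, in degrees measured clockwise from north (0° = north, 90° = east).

090°

The pressure-gradient force points toward the north (bearing 000°).
Geostrophic balance: in the Northern Hemisphere the Coriolis force deflects motion to the right, so the geostrophic wind blows 90° to the right of the pressure-gradient force (low pressure on the left).
Rotating 000° by 90° clockwise gives 090° — the wind blows toward the east.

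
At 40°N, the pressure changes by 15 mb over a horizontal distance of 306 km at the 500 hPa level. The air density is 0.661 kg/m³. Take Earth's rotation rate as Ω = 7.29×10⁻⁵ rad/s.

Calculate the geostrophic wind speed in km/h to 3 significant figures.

285 km/h

Coriolis parameter at 40°N:
f = 2Ω sin φ = 2 × 7.29×10⁻⁵ × sin 40° = 9.37×10⁻⁵ s⁻¹
Pressure gradient: |∂P/∂n| = 1500 Pa / 306000 m = 4.90×10⁻³ Pa/m
Geostrophic balance (pressure-gradient force = Coriolis force):
V_g = (1/(fρ)) |∂P/∂n| = 4.90×10⁻³ / (9.37×10⁻⁵ × 0.661) = 79.1 m/s
Converting: 79.1 m/s × 3.6 = 285 km/h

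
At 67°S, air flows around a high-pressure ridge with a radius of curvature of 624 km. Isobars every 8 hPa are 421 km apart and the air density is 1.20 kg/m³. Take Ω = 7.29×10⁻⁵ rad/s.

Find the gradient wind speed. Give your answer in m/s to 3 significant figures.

Coriolis parameter at 67°S:
f = 2Ω sin φ = 2 × 7.29×10⁻⁵ × sin 67° = 1.34×10⁻⁴ s⁻¹
Pressure gradient: |∂P/∂n| = 800 Pa / 421000 m = 1.90×10⁻³ Pa/m
Geostrophic speed: V_g = |∂P/∂n|/(fρ) = 1.90×10⁻³/(1.34×10⁻⁴ × 1.20) = 11.8 m/s
Around a high, pressure-gradient force acts outward with centrifugal, so Coriolis balances both:
fV = (1/ρ)|∂P/∂n| + V²/R  →  V² − fR·V + fR·V_g = 0
With fR = 1.34×10⁻⁴ × 624×10³ m = 83.7 m/s:
V = [fR − √((fR)² − 4 fR V_g)]/2 = [83.7 − √(83.7² − 4×83.7×11.8)]/2 = 14.2 m/s
Supergeostrophic (V > V_g = 11.8 m/s), as expected around a high.

14.2 m/s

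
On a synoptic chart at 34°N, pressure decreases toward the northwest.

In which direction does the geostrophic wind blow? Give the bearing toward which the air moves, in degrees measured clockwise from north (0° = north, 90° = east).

045°

The pressure-gradient force points toward the northwest (bearing 315°).
Geostrophic balance: in the Northern Hemisphere the Coriolis force deflects motion to the right, so the geostrophic wind blows 90° to the right of the pressure-gradient force (low pressure on the left).
Rotating 315° by 90° clockwise gives 045° — the wind blows toward the northeast.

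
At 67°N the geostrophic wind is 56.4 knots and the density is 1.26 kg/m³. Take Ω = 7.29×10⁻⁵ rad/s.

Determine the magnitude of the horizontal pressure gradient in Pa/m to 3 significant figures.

4.91×10⁻³ Pa/m

Coriolis parameter at 67°N:
f = 2Ω sin φ = 2 × 7.29×10⁻⁵ × sin 67° = 1.34×10⁻⁴ s⁻¹
Wind speed in SI: 56.4 knots = 29.0 m/s
Geostrophic balance rearranged: |∂P/∂n| = f ρ V_g
|∂P/∂n| = 1.34×10⁻⁴ × 1.26 × 29.0 = 4.91×10⁻³ Pa/m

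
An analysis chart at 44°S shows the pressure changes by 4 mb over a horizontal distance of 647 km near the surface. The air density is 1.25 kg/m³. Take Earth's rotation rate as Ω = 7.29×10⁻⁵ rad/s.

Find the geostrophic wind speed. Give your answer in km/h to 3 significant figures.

Coriolis parameter at 44°S:
f = 2Ω sin φ = 2 × 7.29×10⁻⁵ × sin 44° = 1.01×10⁻⁴ s⁻¹
Pressure gradient: |∂P/∂n| = 400 Pa / 647000 m = 6.18×10⁻⁴ Pa/m
Geostrophic balance (pressure-gradient force = Coriolis force):
V_g = (1/(fρ)) |∂P/∂n| = 6.18×10⁻⁴ / (1.01×10⁻⁴ × 1.25) = 4.88 m/s
Converting: 4.88 m/s × 3.6 = 17.6 km/h

17.6 km/h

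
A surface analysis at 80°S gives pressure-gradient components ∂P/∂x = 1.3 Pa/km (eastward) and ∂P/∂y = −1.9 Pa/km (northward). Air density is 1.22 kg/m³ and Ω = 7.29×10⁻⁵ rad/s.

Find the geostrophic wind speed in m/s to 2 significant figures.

13 m/s

Coriolis parameter at 80°S:
f = 2Ω sin φ = 2 × 7.29×10⁻⁵ × sin 80° = 1.44×10⁻⁴ s⁻¹
In the Southern Hemisphere f is negative: f = −1.44×10⁻⁴ s⁻¹.
Component geostrophic relations (x east, y north):
u_g = −(1/(fρ)) ∂P/∂y,  v_g = (1/(fρ)) ∂P/∂x
u_g = −(−1.9×10⁻³)/(−1.44×10⁻⁴ × 1.22) = −10.8 m/s;  v_g = (1.3×10⁻³)/(−1.44×10⁻⁴ × 1.22) = −7.42 m/s
|V_g| = √(u_g² + v_g²) = 13.1 m/s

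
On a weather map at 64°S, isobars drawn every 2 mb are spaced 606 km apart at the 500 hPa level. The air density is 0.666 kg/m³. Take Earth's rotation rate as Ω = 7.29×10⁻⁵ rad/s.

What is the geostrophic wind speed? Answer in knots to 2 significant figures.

Coriolis parameter at 64°S:
f = 2Ω sin φ = 2 × 7.29×10⁻⁵ × sin 64° = 1.31×10⁻⁴ s⁻¹
Pressure gradient: |∂P/∂n| = 200 Pa / 606000 m = 3.30×10⁻⁴ Pa/m
Geostrophic balance (pressure-gradient force = Coriolis force):
V_g = (1/(fρ)) |∂P/∂n| = 3.30×10⁻⁴ / (1.31×10⁻⁴ × 0.666) = 3.78 m/s
Converting: 3.78 m/s × 1.944 = 7.4 knots

7.4 knots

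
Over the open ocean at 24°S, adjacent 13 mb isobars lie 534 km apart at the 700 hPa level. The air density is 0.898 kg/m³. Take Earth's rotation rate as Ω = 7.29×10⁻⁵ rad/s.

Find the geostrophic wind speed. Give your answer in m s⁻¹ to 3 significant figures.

Coriolis parameter at 24°S:
f = 2Ω sin φ = 2 × 7.29×10⁻⁵ × sin 24° = 5.93×10⁻⁵ s⁻¹
Pressure gradient: |∂P/∂n| = 1300 Pa / 534000 m = 2.43×10⁻³ Pa/m
Geostrophic balance (pressure-gradient force = Coriolis force):
V_g = (1/(fρ)) |∂P/∂n| = 2.43×10⁻³ / (5.93×10⁻⁵ × 0.898) = 45.7 m/s

45.7 m s⁻¹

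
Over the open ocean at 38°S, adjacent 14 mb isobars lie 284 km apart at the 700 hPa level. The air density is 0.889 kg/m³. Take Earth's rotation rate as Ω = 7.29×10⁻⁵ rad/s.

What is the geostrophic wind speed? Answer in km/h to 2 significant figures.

220 km/h

Coriolis parameter at 38°S:
f = 2Ω sin φ = 2 × 7.29×10⁻⁵ × sin 38° = 8.98×10⁻⁵ s⁻¹
Pressure gradient: |∂P/∂n| = 1400 Pa / 284000 m = 4.93×10⁻³ Pa/m
Geostrophic balance (pressure-gradient force = Coriolis force):
V_g = (1/(fρ)) |∂P/∂n| = 4.93×10⁻³ / (8.98×10⁻⁵ × 0.889) = 61.8 m/s
Converting: 61.8 m/s × 3.6 = 220 km/h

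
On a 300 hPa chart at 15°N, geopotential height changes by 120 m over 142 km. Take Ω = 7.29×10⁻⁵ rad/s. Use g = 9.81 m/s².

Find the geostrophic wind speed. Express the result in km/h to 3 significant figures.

Coriolis parameter at 15°N:
f = 2Ω sin φ = 2 × 7.29×10⁻⁵ × sin 15° = 3.77×10⁻⁵ s⁻¹
Height gradient: |∂Z/∂n| = 120 m / 142000 m = 8.45×10⁻⁴
On a pressure surface, geostrophic balance gives V_g = (g/f)|∂Z/∂n|:
V_g = 9.81 × 8.45×10⁻⁴ / 3.77×10⁻⁵ = 220 m/s
Converting: 220 m/s × 3.6 = 791 km/h

791 km/h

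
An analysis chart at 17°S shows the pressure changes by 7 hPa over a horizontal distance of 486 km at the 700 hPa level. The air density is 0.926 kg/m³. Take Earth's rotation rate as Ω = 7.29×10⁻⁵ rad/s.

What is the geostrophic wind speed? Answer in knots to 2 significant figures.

Coriolis parameter at 17°S:
f = 2Ω sin φ = 2 × 7.29×10⁻⁵ × sin 17° = 4.26×10⁻⁵ s⁻¹
Pressure gradient: |∂P/∂n| = 700 Pa / 486000 m = 1.44×10⁻³ Pa/m
Geostrophic balance (pressure-gradient force = Coriolis force):
V_g = (1/(fρ)) |∂P/∂n| = 1.44×10⁻³ / (4.26×10⁻⁵ × 0.926) = 36.5 m/s
Converting: 36.5 m/s × 1.944 = 71 knots

71 knots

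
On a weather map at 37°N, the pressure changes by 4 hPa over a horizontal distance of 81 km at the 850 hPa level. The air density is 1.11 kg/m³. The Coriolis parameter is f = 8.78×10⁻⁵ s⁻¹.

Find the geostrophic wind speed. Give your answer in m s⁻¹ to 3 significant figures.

Pressure gradient: |∂P/∂n| = 400 Pa / 81000 m = 4.94×10⁻³ Pa/m
Geostrophic balance (pressure-gradient force = Coriolis force):
V_g = (1/(fρ)) |∂P/∂n| = 4.94×10⁻³ / (8.78×10⁻⁵ × 1.11) = 50.7 m/s

50.7 m s⁻¹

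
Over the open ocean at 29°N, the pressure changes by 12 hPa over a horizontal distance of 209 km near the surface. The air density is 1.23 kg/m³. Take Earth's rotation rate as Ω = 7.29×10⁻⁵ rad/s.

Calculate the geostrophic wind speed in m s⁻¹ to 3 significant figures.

Coriolis parameter at 29°N:
f = 2Ω sin φ = 2 × 7.29×10⁻⁵ × sin 29° = 7.07×10⁻⁵ s⁻¹
Pressure gradient: |∂P/∂n| = 1200 Pa / 209000 m = 5.74×10⁻³ Pa/m
Geostrophic balance (pressure-gradient force = Coriolis force):
V_g = (1/(fρ)) |∂P/∂n| = 5.74×10⁻³ / (7.07×10⁻⁵ × 1.23) = 66.0 m/s

66.0 m s⁻¹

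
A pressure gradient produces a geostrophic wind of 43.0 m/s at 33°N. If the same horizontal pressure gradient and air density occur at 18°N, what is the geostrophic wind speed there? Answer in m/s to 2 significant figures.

76 m/s

With the same pressure gradient and density, V_g ∝ 1/f ∝ 1/sin φ.
V₂ = V₁ · sin φ₁ / sin φ₂ = 43.0 × sin 33° / sin 18°
V₂ = 43.0 × 0.5446/0.3090 = 76 m/s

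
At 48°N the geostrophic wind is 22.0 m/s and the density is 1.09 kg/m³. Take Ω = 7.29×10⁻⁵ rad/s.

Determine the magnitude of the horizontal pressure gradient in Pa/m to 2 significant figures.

Coriolis parameter at 48°N:
f = 2Ω sin φ = 2 × 7.29×10⁻⁵ × sin 48° = 1.08×10⁻⁴ s⁻¹
Geostrophic balance rearranged: |∂P/∂n| = f ρ V_g
|∂P/∂n| = 1.08×10⁻⁴ × 1.09 × 22.0 = 2.60×10⁻³ Pa/m

2.6×10⁻³ Pa/m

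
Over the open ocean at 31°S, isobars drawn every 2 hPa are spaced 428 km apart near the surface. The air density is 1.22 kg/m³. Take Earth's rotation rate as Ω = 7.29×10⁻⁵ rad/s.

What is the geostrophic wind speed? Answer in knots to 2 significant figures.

Coriolis parameter at 31°S:
f = 2Ω sin φ = 2 × 7.29×10⁻⁵ × sin 31° = 7.51×10⁻⁵ s⁻¹
Pressure gradient: |∂P/∂n| = 200 Pa / 428000 m = 4.67×10⁻⁴ Pa/m
Geostrophic balance (pressure-gradient force = Coriolis force):
V_g = (1/(fρ)) |∂P/∂n| = 4.67×10⁻⁴ / (7.51×10⁻⁵ × 1.22) = 5.10 m/s
Converting: 5.10 m/s × 1.944 = 9.9 knots

9.9 knots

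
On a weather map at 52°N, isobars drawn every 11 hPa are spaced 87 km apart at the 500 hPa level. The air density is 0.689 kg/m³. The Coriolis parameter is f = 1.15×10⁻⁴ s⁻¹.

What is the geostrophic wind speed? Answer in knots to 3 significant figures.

310 knots

Pressure gradient: |∂P/∂n| = 1100 Pa / 87000 m = 1.26×10⁻² Pa/m
Geostrophic balance (pressure-gradient force = Coriolis force):
V_g = (1/(fρ)) |∂P/∂n| = 1.26×10⁻² / (1.15×10⁻⁴ × 0.689) = 160 m/s
Converting: 160 m/s × 1.944 = 310 knots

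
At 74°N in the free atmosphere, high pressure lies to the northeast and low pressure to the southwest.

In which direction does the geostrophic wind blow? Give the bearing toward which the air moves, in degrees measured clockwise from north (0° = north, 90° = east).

The pressure-gradient force points toward the southwest (bearing 225°).
Geostrophic balance: in the Northern Hemisphere the Coriolis force deflects motion to the right, so the geostrophic wind blows 90° to the right of the pressure-gradient force (low pressure on the left).
Rotating 225° by 90° clockwise gives 315° — the wind blows toward the northwest.

315°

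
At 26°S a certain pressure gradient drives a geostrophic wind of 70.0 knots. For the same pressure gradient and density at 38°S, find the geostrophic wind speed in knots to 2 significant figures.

With the same pressure gradient and density, V_g ∝ 1/f ∝ 1/sin φ.
V₂ = V₁ · sin φ₁ / sin φ₂ = 70.0 × sin 26° / sin 38°
V₂ = 70.0 × 0.4384/0.6157 = 50 knots

50 knots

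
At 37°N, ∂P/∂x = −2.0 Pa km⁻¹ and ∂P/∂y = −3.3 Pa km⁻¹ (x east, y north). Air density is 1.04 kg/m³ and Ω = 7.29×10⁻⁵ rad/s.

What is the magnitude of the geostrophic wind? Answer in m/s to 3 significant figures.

Coriolis parameter at 37°N:
f = 2Ω sin φ = 2 × 7.29×10⁻⁵ × sin 37° = 8.77×10⁻⁵ s⁻¹
Component geostrophic relations (x east, y north):
u_g = −(1/(fρ)) ∂P/∂y,  v_g = (1/(fρ)) ∂P/∂x
u_g = −(−3.3×10⁻³)/(8.77×10⁻⁵ × 1.04) = 36.2 m/s;  v_g = (−2.0×10⁻³)/(8.77×10⁻⁵ × 1.04) = −21.9 m/s
|V_g| = √(u_g² + v_g²) = 42.3 m/s

42.3 m/s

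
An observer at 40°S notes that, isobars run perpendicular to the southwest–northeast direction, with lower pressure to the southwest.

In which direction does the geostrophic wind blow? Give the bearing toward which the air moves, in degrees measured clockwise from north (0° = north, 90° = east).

The pressure-gradient force points toward the southwest (bearing 225°).
Geostrophic balance: in the Southern Hemisphere the Coriolis force deflects motion to the left, so the geostrophic wind blows 90° to the left of the pressure-gradient force (low pressure on the right).
Rotating 225° by 90° counterclockwise gives 135° — the wind blows toward the southeast.

135°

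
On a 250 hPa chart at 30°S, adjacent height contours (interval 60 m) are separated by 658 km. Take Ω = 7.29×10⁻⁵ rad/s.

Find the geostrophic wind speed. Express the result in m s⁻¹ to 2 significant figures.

12 m s⁻¹

Coriolis parameter at 30°S:
f = 2Ω sin φ = 2 × 7.29×10⁻⁵ × sin 30° = 7.29×10⁻⁵ s⁻¹
Height gradient: |∂Z/∂n| = 60 m / 658000 m = 9.12×10⁻⁵
On a pressure surface, geostrophic balance gives V_g = (g/f)|∂Z/∂n|:
V_g = 9.81 × 9.12×10⁻⁵ / 7.29×10⁻⁵ = 12.3 m/s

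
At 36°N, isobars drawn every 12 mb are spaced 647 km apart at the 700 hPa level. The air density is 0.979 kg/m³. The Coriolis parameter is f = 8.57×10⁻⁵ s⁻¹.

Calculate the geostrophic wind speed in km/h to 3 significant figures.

79.6 km/h

Pressure gradient: |∂P/∂n| = 1200 Pa / 647000 m = 1.85×10⁻³ Pa/m
Geostrophic balance (pressure-gradient force = Coriolis force):
V_g = (1/(fρ)) |∂P/∂n| = 1.85×10⁻³ / (8.57×10⁻⁵ × 0.979) = 22.1 m/s
Converting: 22.1 m/s × 3.6 = 79.6 km/h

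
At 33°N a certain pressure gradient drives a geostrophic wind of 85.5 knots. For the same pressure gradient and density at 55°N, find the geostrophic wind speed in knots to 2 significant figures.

57 knots

With the same pressure gradient and density, V_g ∝ 1/f ∝ 1/sin φ.
V₂ = V₁ · sin φ₁ / sin φ₂ = 85.5 × sin 33° / sin 55°
V₂ = 85.5 × 0.5446/0.8192 = 57 knots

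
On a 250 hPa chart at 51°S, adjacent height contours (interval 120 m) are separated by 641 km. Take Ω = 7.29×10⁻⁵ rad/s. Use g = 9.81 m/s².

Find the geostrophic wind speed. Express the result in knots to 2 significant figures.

Coriolis parameter at 51°S:
f = 2Ω sin φ = 2 × 7.29×10⁻⁵ × sin 51° = 1.13×10⁻⁴ s⁻¹
Height gradient: |∂Z/∂n| = 120 m / 641000 m = 1.87×10⁻⁴
On a pressure surface, geostrophic balance gives V_g = (g/f)|∂Z/∂n|:
V_g = 9.81 × 1.87×10⁻⁴ / 1.13×10⁻⁴ = 16.2 m/s
Converting: 16.2 m/s × 1.944 = 32 knots

32 knots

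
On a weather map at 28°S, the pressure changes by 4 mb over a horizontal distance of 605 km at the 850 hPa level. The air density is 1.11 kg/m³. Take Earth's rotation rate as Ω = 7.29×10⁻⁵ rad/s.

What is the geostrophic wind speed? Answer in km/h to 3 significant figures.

Coriolis parameter at 28°S:
f = 2Ω sin φ = 2 × 7.29×10⁻⁵ × sin 28° = 6.84×10⁻⁵ s⁻¹
Pressure gradient: |∂P/∂n| = 400 Pa / 605000 m = 6.61×10⁻⁴ Pa/m
Geostrophic balance (pressure-gradient force = Coriolis force):
V_g = (1/(fρ)) |∂P/∂n| = 6.61×10⁻⁴ / (6.84×10⁻⁵ × 1.11) = 8.70 m/s
Converting: 8.70 m/s × 3.6 = 31.3 km/h

31.3 km/h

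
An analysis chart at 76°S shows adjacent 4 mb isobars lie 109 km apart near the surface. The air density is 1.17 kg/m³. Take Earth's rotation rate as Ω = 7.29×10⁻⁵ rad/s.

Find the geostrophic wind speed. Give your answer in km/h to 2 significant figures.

Coriolis parameter at 76°S:
f = 2Ω sin φ = 2 × 7.29×10⁻⁵ × sin 76° = 1.41×10⁻⁴ s⁻¹
Pressure gradient: |∂P/∂n| = 400 Pa / 109000 m = 3.67×10⁻³ Pa/m
Geostrophic balance (pressure-gradient force = Coriolis force):
V_g = (1/(fρ)) |∂P/∂n| = 3.67×10⁻³ / (1.41×10⁻⁴ × 1.17) = 22.2 m/s
Converting: 22.2 m/s × 3.6 = 80 km/h

80 km/h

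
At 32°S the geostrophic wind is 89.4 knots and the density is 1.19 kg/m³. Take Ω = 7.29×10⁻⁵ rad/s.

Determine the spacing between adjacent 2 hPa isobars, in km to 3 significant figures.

Coriolis parameter at 32°S:
f = 2Ω sin φ = 2 × 7.29×10⁻⁵ × sin 32° = 7.73×10⁻⁵ s⁻¹
Wind speed in SI: 89.4 knots = 46.0 m/s
Geostrophic balance rearranged: |∂P/∂n| = f ρ V_g
|∂P/∂n| = 7.73×10⁻⁵ × 1.19 × 46.0 = 4.23×10⁻³ Pa/m
Isobar spacing: Δn = ΔP/|∂P/∂n| = 200 Pa / 4.23×10⁻³ Pa/m = 47298 m ≈ 47.3 km

47.3 km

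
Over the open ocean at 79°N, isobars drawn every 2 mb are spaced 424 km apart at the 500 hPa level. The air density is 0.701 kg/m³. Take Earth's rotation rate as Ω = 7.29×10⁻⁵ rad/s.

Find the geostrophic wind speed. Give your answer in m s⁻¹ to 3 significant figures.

4.70 m s⁻¹

Coriolis parameter at 79°N:
f = 2Ω sin φ = 2 × 7.29×10⁻⁵ × sin 79° = 1.43×10⁻⁴ s⁻¹
Pressure gradient: |∂P/∂n| = 200 Pa / 424000 m = 4.72×10⁻⁴ Pa/m
Geostrophic balance (pressure-gradient force = Coriolis force):
V_g = (1/(fρ)) |∂P/∂n| = 4.72×10⁻⁴ / (1.43×10⁻⁴ × 0.701) = 4.70 m/s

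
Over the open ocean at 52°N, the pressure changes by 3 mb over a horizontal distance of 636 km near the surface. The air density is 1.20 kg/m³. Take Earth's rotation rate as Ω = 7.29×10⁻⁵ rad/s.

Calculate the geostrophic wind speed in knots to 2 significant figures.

6.7 knots

Coriolis parameter at 52°N:
f = 2Ω sin φ = 2 × 7.29×10⁻⁵ × sin 52° = 1.15×10⁻⁴ s⁻¹
Pressure gradient: |∂P/∂n| = 300 Pa / 636000 m = 4.72×10⁻⁴ Pa/m
Geostrophic balance (pressure-gradient force = Coriolis force):
V_g = (1/(fρ)) |∂P/∂n| = 4.72×10⁻⁴ / (1.15×10⁻⁴ × 1.20) = 3.42 m/s
Converting: 3.42 m/s × 1.944 = 6.7 knots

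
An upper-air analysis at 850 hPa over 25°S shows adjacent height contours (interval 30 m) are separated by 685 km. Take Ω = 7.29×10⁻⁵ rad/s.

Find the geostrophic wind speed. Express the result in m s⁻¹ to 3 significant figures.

6.97 m s⁻¹

Coriolis parameter at 25°S:
f = 2Ω sin φ = 2 × 7.29×10⁻⁵ × sin 25° = 6.16×10⁻⁵ s⁻¹
Height gradient: |∂Z/∂n| = 30 m / 685000 m = 4.38×10⁻⁵
On a pressure surface, geostrophic balance gives V_g = (g/f)|∂Z/∂n|:
V_g = 9.81 × 4.38×10⁻⁵ / 6.16×10⁻⁵ = 6.97 m/s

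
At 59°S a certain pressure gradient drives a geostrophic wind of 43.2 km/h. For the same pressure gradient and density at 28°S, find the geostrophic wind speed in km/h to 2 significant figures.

79 km/h

With the same pressure gradient and density, V_g ∝ 1/f ∝ 1/sin φ.
V₂ = V₁ · sin φ₁ / sin φ₂ = 43.2 × sin 59° / sin 28°
V₂ = 43.2 × 0.8572/0.4695 = 79 km/h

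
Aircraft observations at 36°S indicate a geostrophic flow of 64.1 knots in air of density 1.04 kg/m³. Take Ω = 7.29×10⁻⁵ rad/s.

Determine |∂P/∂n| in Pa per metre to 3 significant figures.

2.94×10⁻³ Pa/m

Coriolis parameter at 36°S:
f = 2Ω sin φ = 2 × 7.29×10⁻⁵ × sin 36° = 8.57×10⁻⁵ s⁻¹
Wind speed in SI: 64.1 knots = 33.0 m/s
Geostrophic balance rearranged: |∂P/∂n| = f ρ V_g
|∂P/∂n| = 8.57×10⁻⁵ × 1.04 × 33.0 = 2.94×10⁻³ Pa/m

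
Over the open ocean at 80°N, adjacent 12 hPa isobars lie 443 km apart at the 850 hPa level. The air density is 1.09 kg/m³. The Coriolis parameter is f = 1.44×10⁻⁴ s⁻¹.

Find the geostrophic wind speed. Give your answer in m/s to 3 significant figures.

17.3 m/s

Pressure gradient: |∂P/∂n| = 1200 Pa / 443000 m = 2.71×10⁻³ Pa/m
Geostrophic balance (pressure-gradient force = Coriolis force):
V_g = (1/(fρ)) |∂P/∂n| = 2.71×10⁻³ / (1.44×10⁻⁴ × 1.09) = 17.3 m/s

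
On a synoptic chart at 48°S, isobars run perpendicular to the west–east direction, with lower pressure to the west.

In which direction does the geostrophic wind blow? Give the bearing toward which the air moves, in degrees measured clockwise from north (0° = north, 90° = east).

The pressure-gradient force points toward the west (bearing 270°).
Geostrophic balance: in the Southern Hemisphere the Coriolis force deflects motion to the left, so the geostrophic wind blows 90° to the left of the pressure-gradient force (low pressure on the right).
Rotating 270° by 90° counterclockwise gives 180° — the wind blows toward the south.

180°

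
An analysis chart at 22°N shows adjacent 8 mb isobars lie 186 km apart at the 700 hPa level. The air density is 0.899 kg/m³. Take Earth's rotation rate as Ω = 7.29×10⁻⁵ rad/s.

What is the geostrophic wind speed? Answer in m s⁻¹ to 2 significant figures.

Coriolis parameter at 22°N:
f = 2Ω sin φ = 2 × 7.29×10⁻⁵ × sin 22° = 5.46×10⁻⁵ s⁻¹
Pressure gradient: |∂P/∂n| = 800 Pa / 186000 m = 4.30×10⁻³ Pa/m
Geostrophic balance (pressure-gradient force = Coriolis force):
V_g = (1/(fρ)) |∂P/∂n| = 4.30×10⁻³ / (5.46×10⁻⁵ × 0.899) = 87.6 m/s

88 m s⁻¹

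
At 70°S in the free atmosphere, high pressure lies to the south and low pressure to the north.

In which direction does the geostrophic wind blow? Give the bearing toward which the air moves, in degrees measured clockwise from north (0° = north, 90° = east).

The pressure-gradient force points toward the north (bearing 000°).
Geostrophic balance: in the Southern Hemisphere the Coriolis force deflects motion to the left, so the geostrophic wind blows 90° to the left of the pressure-gradient force (low pressure on the right).
Rotating 000° by 90° counterclockwise gives 270° — the wind blows toward the west.

270°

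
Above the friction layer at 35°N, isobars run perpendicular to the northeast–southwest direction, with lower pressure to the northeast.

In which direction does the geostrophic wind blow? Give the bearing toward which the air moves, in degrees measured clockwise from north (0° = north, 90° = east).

The pressure-gradient force points toward the northeast (bearing 045°).
Geostrophic balance: in the Northern Hemisphere the Coriolis force deflects motion to the right, so the geostrophic wind blows 90° to the right of the pressure-gradient force (low pressure on the left).
Rotating 045° by 90° clockwise gives 135° — the wind blows toward the southeast.

135°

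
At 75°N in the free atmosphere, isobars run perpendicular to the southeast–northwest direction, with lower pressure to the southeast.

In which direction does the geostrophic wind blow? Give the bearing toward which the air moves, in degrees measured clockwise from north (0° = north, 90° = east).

The pressure-gradient force points toward the southeast (bearing 135°).
Geostrophic balance: in the Northern Hemisphere the Coriolis force deflects motion to the right, so the geostrophic wind blows 90° to the right of the pressure-gradient force (low pressure on the left).
Rotating 135° by 90° clockwise gives 225° — the wind blows toward the southwest.

225°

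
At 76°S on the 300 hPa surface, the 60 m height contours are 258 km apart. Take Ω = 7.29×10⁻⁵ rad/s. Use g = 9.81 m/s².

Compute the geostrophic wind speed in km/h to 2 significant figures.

Coriolis parameter at 76°S:
f = 2Ω sin φ = 2 × 7.29×10⁻⁵ × sin 76° = 1.41×10⁻⁴ s⁻¹
Height gradient: |∂Z/∂n| = 60 m / 258000 m = 2.33×10⁻⁴
On a pressure surface, geostrophic balance gives V_g = (g/f)|∂Z/∂n|:
V_g = 9.81 × 2.33×10⁻⁴ / 1.41×10⁻⁴ = 16.1 m/s
Converting: 16.1 m/s × 3.6 = 58 km/h

58 km/h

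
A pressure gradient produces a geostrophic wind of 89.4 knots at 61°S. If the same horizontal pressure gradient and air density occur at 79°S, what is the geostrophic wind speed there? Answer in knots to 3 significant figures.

With the same pressure gradient and density, V_g ∝ 1/f ∝ 1/sin φ.
V₂ = V₁ · sin φ₁ / sin φ₂ = 89.4 × sin 61° / sin 79°
V₂ = 89.4 × 0.8746/0.9816 = 79.7 knots

79.7 knots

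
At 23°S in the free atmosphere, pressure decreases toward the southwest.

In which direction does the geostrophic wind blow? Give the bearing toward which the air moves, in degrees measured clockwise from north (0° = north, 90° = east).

The pressure-gradient force points toward the southwest (bearing 225°).
Geostrophic balance: in the Southern Hemisphere the Coriolis force deflects motion to the left, so the geostrophic wind blows 90° to the left of the pressure-gradient force (low pressure on the right).
Rotating 225° by 90° counterclockwise gives 135° — the wind blows toward the southeast.

135°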